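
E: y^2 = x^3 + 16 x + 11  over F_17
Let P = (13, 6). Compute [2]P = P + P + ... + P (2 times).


k = 2 = 10_2 (binary, LSB first: 01)
Double-and-add from P = (13, 6):
  bit 0 = 0: acc unchanged = O
  bit 1 = 1: acc = O + (10, 10) = (10, 10)

2P = (10, 10)


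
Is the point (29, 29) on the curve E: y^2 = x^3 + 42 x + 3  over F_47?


Check whether y^2 = x^3 + 42 x + 3 (mod 47) for (x, y) = (29, 29).
LHS: y^2 = 29^2 mod 47 = 42
RHS: x^3 + 42 x + 3 = 29^3 + 42*29 + 3 mod 47 = 42
LHS = RHS

Yes, on the curve


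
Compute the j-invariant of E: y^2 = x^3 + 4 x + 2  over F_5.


Delta = -16(4 a^3 + 27 b^2) mod 5 = 1
-1728 * (4 a)^3 = -1728 * (4*4)^3 mod 5 = 2
j = 2 * 1^(-1) mod 5 = 2

j = 2 (mod 5)


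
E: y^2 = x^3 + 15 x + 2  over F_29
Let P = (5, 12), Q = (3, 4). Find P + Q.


P != Q, so use the chord formula.
s = (y2 - y1) / (x2 - x1) = (21) / (27) mod 29 = 4
x3 = s^2 - x1 - x2 mod 29 = 4^2 - 5 - 3 = 8
y3 = s (x1 - x3) - y1 mod 29 = 4 * (5 - 8) - 12 = 5

P + Q = (8, 5)


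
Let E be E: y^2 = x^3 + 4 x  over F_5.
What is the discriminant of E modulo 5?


4 a^3 + 27 b^2 = 4*4^3 + 27*0^2 = 256 + 0 = 256
Delta = -16 * (256) = -4096
Delta mod 5 = 4

Delta = 4 (mod 5)


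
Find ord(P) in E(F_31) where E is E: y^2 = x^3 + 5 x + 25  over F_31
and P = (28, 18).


Compute successive multiples of P until we hit O:
  1P = (28, 18)
  2P = (11, 4)
  3P = (24, 9)
  4P = (17, 30)
  5P = (0, 5)
  6P = (8, 9)
  7P = (30, 9)
  8P = (1, 0)
  ... (continuing to 16P)
  16P = O

ord(P) = 16


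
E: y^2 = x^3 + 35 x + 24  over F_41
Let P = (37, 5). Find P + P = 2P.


Doubling: s = (3 x1^2 + a) / (2 y1)
s = (3*37^2 + 35) / (2*5) mod 41 = 37
x3 = s^2 - 2 x1 mod 41 = 37^2 - 2*37 = 24
y3 = s (x1 - x3) - y1 mod 41 = 37 * (37 - 24) - 5 = 25

2P = (24, 25)


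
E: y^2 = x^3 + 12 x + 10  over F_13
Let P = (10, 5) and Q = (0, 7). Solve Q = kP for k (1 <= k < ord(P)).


Enumerate multiples of P until we hit Q = (0, 7):
  1P = (10, 5)
  2P = (6, 8)
  3P = (0, 7)
Match found at i = 3.

k = 3


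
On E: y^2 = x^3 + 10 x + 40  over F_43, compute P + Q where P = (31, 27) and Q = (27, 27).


P != Q, so use the chord formula.
s = (y2 - y1) / (x2 - x1) = (0) / (39) mod 43 = 0
x3 = s^2 - x1 - x2 mod 43 = 0^2 - 31 - 27 = 28
y3 = s (x1 - x3) - y1 mod 43 = 0 * (31 - 28) - 27 = 16

P + Q = (28, 16)


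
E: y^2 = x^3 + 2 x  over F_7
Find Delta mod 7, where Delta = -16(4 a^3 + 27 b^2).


4 a^3 + 27 b^2 = 4*2^3 + 27*0^2 = 32 + 0 = 32
Delta = -16 * (32) = -512
Delta mod 7 = 6

Delta = 6 (mod 7)


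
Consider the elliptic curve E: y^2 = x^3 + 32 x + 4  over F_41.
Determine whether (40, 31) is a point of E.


Check whether y^2 = x^3 + 32 x + 4 (mod 41) for (x, y) = (40, 31).
LHS: y^2 = 31^2 mod 41 = 18
RHS: x^3 + 32 x + 4 = 40^3 + 32*40 + 4 mod 41 = 12
LHS != RHS

No, not on the curve


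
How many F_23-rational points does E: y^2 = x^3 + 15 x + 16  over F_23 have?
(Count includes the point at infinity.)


For each x in F_23, count y with y^2 = x^3 + 15 x + 16 mod 23:
  x = 0: RHS = 16, y in [4, 19]  -> 2 point(s)
  x = 1: RHS = 9, y in [3, 20]  -> 2 point(s)
  x = 2: RHS = 8, y in [10, 13]  -> 2 point(s)
  x = 4: RHS = 2, y in [5, 18]  -> 2 point(s)
  x = 5: RHS = 9, y in [3, 20]  -> 2 point(s)
  x = 6: RHS = 0, y in [0]  -> 1 point(s)
  x = 7: RHS = 4, y in [2, 21]  -> 2 point(s)
  x = 8: RHS = 4, y in [2, 21]  -> 2 point(s)
  x = 9: RHS = 6, y in [11, 12]  -> 2 point(s)
  x = 10: RHS = 16, y in [4, 19]  -> 2 point(s)
  x = 13: RHS = 16, y in [4, 19]  -> 2 point(s)
  x = 14: RHS = 3, y in [7, 16]  -> 2 point(s)
  x = 17: RHS = 9, y in [3, 20]  -> 2 point(s)
  x = 18: RHS = 0, y in [0]  -> 1 point(s)
  x = 20: RHS = 13, y in [6, 17]  -> 2 point(s)
  x = 21: RHS = 1, y in [1, 22]  -> 2 point(s)
  x = 22: RHS = 0, y in [0]  -> 1 point(s)
Affine points: 31. Add the point at infinity: total = 32.

#E(F_23) = 32


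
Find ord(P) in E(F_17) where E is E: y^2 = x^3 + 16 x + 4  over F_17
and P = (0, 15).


Compute successive multiples of P until we hit O:
  1P = (0, 15)
  2P = (16, 15)
  3P = (1, 2)
  4P = (15, 10)
  5P = (4, 9)
  6P = (11, 10)
  7P = (10, 5)
  8P = (8, 10)
  ... (continuing to 18P)
  18P = O

ord(P) = 18


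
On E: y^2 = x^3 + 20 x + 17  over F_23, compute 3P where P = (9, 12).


k = 3 = 11_2 (binary, LSB first: 11)
Double-and-add from P = (9, 12):
  bit 0 = 1: acc = O + (9, 12) = (9, 12)
  bit 1 = 1: acc = (9, 12) + (13, 17) = (4, 0)

3P = (4, 0)


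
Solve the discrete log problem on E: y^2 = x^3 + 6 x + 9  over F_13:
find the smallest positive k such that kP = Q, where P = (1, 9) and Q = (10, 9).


Enumerate multiples of P until we hit Q = (10, 9):
  1P = (1, 9)
  2P = (8, 7)
  3P = (7, 2)
  4P = (6, 12)
  5P = (10, 9)
Match found at i = 5.

k = 5


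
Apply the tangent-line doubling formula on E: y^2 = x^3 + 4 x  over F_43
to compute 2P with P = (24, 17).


Doubling: s = (3 x1^2 + a) / (2 y1)
s = (3*24^2 + 4) / (2*17) mod 43 = 13
x3 = s^2 - 2 x1 mod 43 = 13^2 - 2*24 = 35
y3 = s (x1 - x3) - y1 mod 43 = 13 * (24 - 35) - 17 = 12

2P = (35, 12)


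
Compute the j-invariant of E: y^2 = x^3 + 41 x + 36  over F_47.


Delta = -16(4 a^3 + 27 b^2) mod 47 = 45
-1728 * (4 a)^3 = -1728 * (4*41)^3 mod 47 = 28
j = 28 * 45^(-1) mod 47 = 33

j = 33 (mod 47)


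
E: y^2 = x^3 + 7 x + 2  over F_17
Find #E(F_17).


For each x in F_17, count y with y^2 = x^3 + 7 x + 2 mod 17:
  x = 0: RHS = 2, y in [6, 11]  -> 2 point(s)
  x = 3: RHS = 16, y in [4, 13]  -> 2 point(s)
  x = 4: RHS = 9, y in [3, 14]  -> 2 point(s)
  x = 5: RHS = 9, y in [3, 14]  -> 2 point(s)
  x = 8: RHS = 9, y in [3, 14]  -> 2 point(s)
  x = 10: RHS = 1, y in [1, 16]  -> 2 point(s)
  x = 11: RHS = 16, y in [4, 13]  -> 2 point(s)
Affine points: 14. Add the point at infinity: total = 15.

#E(F_17) = 15


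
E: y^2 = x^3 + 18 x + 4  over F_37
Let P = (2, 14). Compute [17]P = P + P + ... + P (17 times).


k = 17 = 10001_2 (binary, LSB first: 10001)
Double-and-add from P = (2, 14):
  bit 0 = 1: acc = O + (2, 14) = (2, 14)
  bit 1 = 0: acc unchanged = (2, 14)
  bit 2 = 0: acc unchanged = (2, 14)
  bit 3 = 0: acc unchanged = (2, 14)
  bit 4 = 1: acc = (2, 14) + (35, 21) = (10, 0)

17P = (10, 0)


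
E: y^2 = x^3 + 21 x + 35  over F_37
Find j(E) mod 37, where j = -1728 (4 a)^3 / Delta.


Delta = -16(4 a^3 + 27 b^2) mod 37 = 10
-1728 * (4 a)^3 = -1728 * (4*21)^3 mod 37 = 11
j = 11 * 10^(-1) mod 37 = 27

j = 27 (mod 37)


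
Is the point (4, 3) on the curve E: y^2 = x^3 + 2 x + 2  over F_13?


Check whether y^2 = x^3 + 2 x + 2 (mod 13) for (x, y) = (4, 3).
LHS: y^2 = 3^2 mod 13 = 9
RHS: x^3 + 2 x + 2 = 4^3 + 2*4 + 2 mod 13 = 9
LHS = RHS

Yes, on the curve


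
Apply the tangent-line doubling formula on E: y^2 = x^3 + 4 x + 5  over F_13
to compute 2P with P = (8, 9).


Doubling: s = (3 x1^2 + a) / (2 y1)
s = (3*8^2 + 4) / (2*9) mod 13 = 8
x3 = s^2 - 2 x1 mod 13 = 8^2 - 2*8 = 9
y3 = s (x1 - x3) - y1 mod 13 = 8 * (8 - 9) - 9 = 9

2P = (9, 9)


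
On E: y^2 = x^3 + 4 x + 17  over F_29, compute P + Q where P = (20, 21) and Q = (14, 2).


P != Q, so use the chord formula.
s = (y2 - y1) / (x2 - x1) = (10) / (23) mod 29 = 8
x3 = s^2 - x1 - x2 mod 29 = 8^2 - 20 - 14 = 1
y3 = s (x1 - x3) - y1 mod 29 = 8 * (20 - 1) - 21 = 15

P + Q = (1, 15)


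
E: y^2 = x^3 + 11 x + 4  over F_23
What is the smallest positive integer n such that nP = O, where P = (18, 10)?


Compute successive multiples of P until we hit O:
  1P = (18, 10)
  2P = (14, 21)
  3P = (0, 21)
  4P = (8, 12)
  5P = (9, 2)
  6P = (9, 21)
  7P = (8, 11)
  8P = (0, 2)
  ... (continuing to 11P)
  11P = O

ord(P) = 11


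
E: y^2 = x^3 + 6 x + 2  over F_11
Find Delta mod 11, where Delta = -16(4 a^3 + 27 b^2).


4 a^3 + 27 b^2 = 4*6^3 + 27*2^2 = 864 + 108 = 972
Delta = -16 * (972) = -15552
Delta mod 11 = 2

Delta = 2 (mod 11)


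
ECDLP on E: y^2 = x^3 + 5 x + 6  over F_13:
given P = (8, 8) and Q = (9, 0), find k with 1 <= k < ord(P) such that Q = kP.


Enumerate multiples of P until we hit Q = (9, 0):
  1P = (8, 8)
  2P = (9, 0)
Match found at i = 2.

k = 2


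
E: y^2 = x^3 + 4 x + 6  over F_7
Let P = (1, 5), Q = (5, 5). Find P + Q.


P != Q, so use the chord formula.
s = (y2 - y1) / (x2 - x1) = (0) / (4) mod 7 = 0
x3 = s^2 - x1 - x2 mod 7 = 0^2 - 1 - 5 = 1
y3 = s (x1 - x3) - y1 mod 7 = 0 * (1 - 1) - 5 = 2

P + Q = (1, 2)


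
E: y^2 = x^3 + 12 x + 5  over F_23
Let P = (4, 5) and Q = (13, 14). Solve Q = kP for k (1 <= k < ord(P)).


Enumerate multiples of P until we hit Q = (13, 14):
  1P = (4, 5)
  2P = (5, 12)
  3P = (17, 19)
  4P = (15, 15)
  5P = (13, 14)
Match found at i = 5.

k = 5


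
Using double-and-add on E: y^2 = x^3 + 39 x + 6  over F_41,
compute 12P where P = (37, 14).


k = 12 = 1100_2 (binary, LSB first: 0011)
Double-and-add from P = (37, 14):
  bit 0 = 0: acc unchanged = O
  bit 1 = 0: acc unchanged = O
  bit 2 = 1: acc = O + (23, 27) = (23, 27)
  bit 3 = 1: acc = (23, 27) + (26, 33) = (37, 27)

12P = (37, 27)


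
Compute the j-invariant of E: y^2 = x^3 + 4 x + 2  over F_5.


Delta = -16(4 a^3 + 27 b^2) mod 5 = 1
-1728 * (4 a)^3 = -1728 * (4*4)^3 mod 5 = 2
j = 2 * 1^(-1) mod 5 = 2

j = 2 (mod 5)


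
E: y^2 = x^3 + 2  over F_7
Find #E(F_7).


For each x in F_7, count y with y^2 = x^3 + 0 x + 2 mod 7:
  x = 0: RHS = 2, y in [3, 4]  -> 2 point(s)
  x = 3: RHS = 1, y in [1, 6]  -> 2 point(s)
  x = 5: RHS = 1, y in [1, 6]  -> 2 point(s)
  x = 6: RHS = 1, y in [1, 6]  -> 2 point(s)
Affine points: 8. Add the point at infinity: total = 9.

#E(F_7) = 9


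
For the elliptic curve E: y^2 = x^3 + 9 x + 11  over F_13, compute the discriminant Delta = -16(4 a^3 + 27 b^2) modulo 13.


4 a^3 + 27 b^2 = 4*9^3 + 27*11^2 = 2916 + 3267 = 6183
Delta = -16 * (6183) = -98928
Delta mod 13 = 2

Delta = 2 (mod 13)


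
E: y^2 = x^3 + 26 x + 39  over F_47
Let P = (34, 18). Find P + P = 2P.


Doubling: s = (3 x1^2 + a) / (2 y1)
s = (3*34^2 + 26) / (2*18) mod 47 = 37
x3 = s^2 - 2 x1 mod 47 = 37^2 - 2*34 = 32
y3 = s (x1 - x3) - y1 mod 47 = 37 * (34 - 32) - 18 = 9

2P = (32, 9)


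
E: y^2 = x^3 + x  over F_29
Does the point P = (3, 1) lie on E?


Check whether y^2 = x^3 + 1 x + 0 (mod 29) for (x, y) = (3, 1).
LHS: y^2 = 1^2 mod 29 = 1
RHS: x^3 + 1 x + 0 = 3^3 + 1*3 + 0 mod 29 = 1
LHS = RHS

Yes, on the curve


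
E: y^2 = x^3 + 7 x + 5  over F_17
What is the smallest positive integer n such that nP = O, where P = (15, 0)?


Compute successive multiples of P until we hit O:
  1P = (15, 0)
  2P = O

ord(P) = 2


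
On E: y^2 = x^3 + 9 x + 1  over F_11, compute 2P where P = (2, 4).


k = 2 = 10_2 (binary, LSB first: 01)
Double-and-add from P = (2, 4):
  bit 0 = 0: acc unchanged = O
  bit 1 = 1: acc = O + (1, 0) = (1, 0)

2P = (1, 0)


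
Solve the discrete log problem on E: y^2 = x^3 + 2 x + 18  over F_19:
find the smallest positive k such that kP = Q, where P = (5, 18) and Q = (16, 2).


Enumerate multiples of P until we hit Q = (16, 2):
  1P = (5, 18)
  2P = (14, 15)
  3P = (17, 5)
  4P = (2, 12)
  5P = (16, 17)
  6P = (9, 10)
  7P = (9, 9)
  8P = (16, 2)
Match found at i = 8.

k = 8


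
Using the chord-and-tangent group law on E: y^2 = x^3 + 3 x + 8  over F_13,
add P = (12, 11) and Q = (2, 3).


P != Q, so use the chord formula.
s = (y2 - y1) / (x2 - x1) = (5) / (3) mod 13 = 6
x3 = s^2 - x1 - x2 mod 13 = 6^2 - 12 - 2 = 9
y3 = s (x1 - x3) - y1 mod 13 = 6 * (12 - 9) - 11 = 7

P + Q = (9, 7)


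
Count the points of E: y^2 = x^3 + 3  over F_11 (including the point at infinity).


For each x in F_11, count y with y^2 = x^3 + 0 x + 3 mod 11:
  x = 0: RHS = 3, y in [5, 6]  -> 2 point(s)
  x = 1: RHS = 4, y in [2, 9]  -> 2 point(s)
  x = 2: RHS = 0, y in [0]  -> 1 point(s)
  x = 4: RHS = 1, y in [1, 10]  -> 2 point(s)
  x = 7: RHS = 5, y in [4, 7]  -> 2 point(s)
  x = 8: RHS = 9, y in [3, 8]  -> 2 point(s)
Affine points: 11. Add the point at infinity: total = 12.

#E(F_11) = 12


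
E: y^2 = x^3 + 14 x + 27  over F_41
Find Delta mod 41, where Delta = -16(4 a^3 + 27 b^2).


4 a^3 + 27 b^2 = 4*14^3 + 27*27^2 = 10976 + 19683 = 30659
Delta = -16 * (30659) = -490544
Delta mod 41 = 21

Delta = 21 (mod 41)


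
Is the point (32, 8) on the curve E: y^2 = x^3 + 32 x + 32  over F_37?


Check whether y^2 = x^3 + 32 x + 32 (mod 37) for (x, y) = (32, 8).
LHS: y^2 = 8^2 mod 37 = 27
RHS: x^3 + 32 x + 32 = 32^3 + 32*32 + 32 mod 37 = 6
LHS != RHS

No, not on the curve


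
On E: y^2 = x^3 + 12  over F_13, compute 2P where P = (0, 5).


Doubling: s = (3 x1^2 + a) / (2 y1)
s = (3*0^2 + 0) / (2*5) mod 13 = 0
x3 = s^2 - 2 x1 mod 13 = 0^2 - 2*0 = 0
y3 = s (x1 - x3) - y1 mod 13 = 0 * (0 - 0) - 5 = 8

2P = (0, 8)


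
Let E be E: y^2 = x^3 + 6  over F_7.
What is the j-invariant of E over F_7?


Delta = -16(4 a^3 + 27 b^2) mod 7 = 2
-1728 * (4 a)^3 = -1728 * (4*0)^3 mod 7 = 0
j = 0 * 2^(-1) mod 7 = 0

j = 0 (mod 7)


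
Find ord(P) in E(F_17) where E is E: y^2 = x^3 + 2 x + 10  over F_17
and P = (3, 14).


Compute successive multiples of P until we hit O:
  1P = (3, 14)
  2P = (15, 10)
  3P = (1, 8)
  4P = (5, 14)
  5P = (9, 3)
  6P = (6, 0)
  7P = (9, 14)
  8P = (5, 3)
  ... (continuing to 12P)
  12P = O

ord(P) = 12


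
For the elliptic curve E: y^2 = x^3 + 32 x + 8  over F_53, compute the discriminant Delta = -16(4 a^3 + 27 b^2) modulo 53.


4 a^3 + 27 b^2 = 4*32^3 + 27*8^2 = 131072 + 1728 = 132800
Delta = -16 * (132800) = -2124800
Delta mod 53 = 23

Delta = 23 (mod 53)


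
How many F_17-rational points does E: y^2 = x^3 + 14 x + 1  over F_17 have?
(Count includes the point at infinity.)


For each x in F_17, count y with y^2 = x^3 + 14 x + 1 mod 17:
  x = 0: RHS = 1, y in [1, 16]  -> 2 point(s)
  x = 1: RHS = 16, y in [4, 13]  -> 2 point(s)
  x = 3: RHS = 2, y in [6, 11]  -> 2 point(s)
  x = 4: RHS = 2, y in [6, 11]  -> 2 point(s)
  x = 5: RHS = 9, y in [3, 14]  -> 2 point(s)
  x = 7: RHS = 0, y in [0]  -> 1 point(s)
  x = 8: RHS = 13, y in [8, 9]  -> 2 point(s)
  x = 10: RHS = 2, y in [6, 11]  -> 2 point(s)
  x = 13: RHS = 0, y in [0]  -> 1 point(s)
  x = 14: RHS = 0, y in [0]  -> 1 point(s)
  x = 15: RHS = 16, y in [4, 13]  -> 2 point(s)
Affine points: 19. Add the point at infinity: total = 20.

#E(F_17) = 20


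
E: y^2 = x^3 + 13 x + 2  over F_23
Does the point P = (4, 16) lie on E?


Check whether y^2 = x^3 + 13 x + 2 (mod 23) for (x, y) = (4, 16).
LHS: y^2 = 16^2 mod 23 = 3
RHS: x^3 + 13 x + 2 = 4^3 + 13*4 + 2 mod 23 = 3
LHS = RHS

Yes, on the curve


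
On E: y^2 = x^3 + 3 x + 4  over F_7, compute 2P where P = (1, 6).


Doubling: s = (3 x1^2 + a) / (2 y1)
s = (3*1^2 + 3) / (2*6) mod 7 = 4
x3 = s^2 - 2 x1 mod 7 = 4^2 - 2*1 = 0
y3 = s (x1 - x3) - y1 mod 7 = 4 * (1 - 0) - 6 = 5

2P = (0, 5)


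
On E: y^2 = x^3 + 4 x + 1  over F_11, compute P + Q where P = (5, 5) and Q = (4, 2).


P != Q, so use the chord formula.
s = (y2 - y1) / (x2 - x1) = (8) / (10) mod 11 = 3
x3 = s^2 - x1 - x2 mod 11 = 3^2 - 5 - 4 = 0
y3 = s (x1 - x3) - y1 mod 11 = 3 * (5 - 0) - 5 = 10

P + Q = (0, 10)


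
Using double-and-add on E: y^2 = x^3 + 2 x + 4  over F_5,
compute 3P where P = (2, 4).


k = 3 = 11_2 (binary, LSB first: 11)
Double-and-add from P = (2, 4):
  bit 0 = 1: acc = O + (2, 4) = (2, 4)
  bit 1 = 1: acc = (2, 4) + (0, 2) = (4, 4)

3P = (4, 4)


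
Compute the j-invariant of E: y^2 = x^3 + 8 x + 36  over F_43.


Delta = -16(4 a^3 + 27 b^2) mod 43 = 29
-1728 * (4 a)^3 = -1728 * (4*8)^3 mod 43 = 27
j = 27 * 29^(-1) mod 43 = 38

j = 38 (mod 43)


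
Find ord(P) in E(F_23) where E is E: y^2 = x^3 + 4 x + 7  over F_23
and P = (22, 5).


Compute successive multiples of P until we hit O:
  1P = (22, 5)
  2P = (11, 5)
  3P = (13, 18)
  4P = (4, 15)
  5P = (1, 14)
  6P = (3, 0)
  7P = (1, 9)
  8P = (4, 8)
  ... (continuing to 12P)
  12P = O

ord(P) = 12


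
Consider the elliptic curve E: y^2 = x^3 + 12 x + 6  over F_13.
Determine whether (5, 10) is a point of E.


Check whether y^2 = x^3 + 12 x + 6 (mod 13) for (x, y) = (5, 10).
LHS: y^2 = 10^2 mod 13 = 9
RHS: x^3 + 12 x + 6 = 5^3 + 12*5 + 6 mod 13 = 9
LHS = RHS

Yes, on the curve


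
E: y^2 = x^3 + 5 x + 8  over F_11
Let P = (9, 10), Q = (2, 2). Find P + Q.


P != Q, so use the chord formula.
s = (y2 - y1) / (x2 - x1) = (3) / (4) mod 11 = 9
x3 = s^2 - x1 - x2 mod 11 = 9^2 - 9 - 2 = 4
y3 = s (x1 - x3) - y1 mod 11 = 9 * (9 - 4) - 10 = 2

P + Q = (4, 2)


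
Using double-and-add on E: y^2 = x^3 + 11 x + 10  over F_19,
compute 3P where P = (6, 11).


k = 3 = 11_2 (binary, LSB first: 11)
Double-and-add from P = (6, 11):
  bit 0 = 1: acc = O + (6, 11) = (6, 11)
  bit 1 = 1: acc = (6, 11) + (14, 1) = (16, 11)

3P = (16, 11)


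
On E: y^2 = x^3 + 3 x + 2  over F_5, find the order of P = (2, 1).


Compute successive multiples of P until we hit O:
  1P = (2, 1)
  2P = (1, 4)
  3P = (1, 1)
  4P = (2, 4)
  5P = O

ord(P) = 5


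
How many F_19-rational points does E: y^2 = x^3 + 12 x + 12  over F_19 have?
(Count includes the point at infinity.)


For each x in F_19, count y with y^2 = x^3 + 12 x + 12 mod 19:
  x = 1: RHS = 6, y in [5, 14]  -> 2 point(s)
  x = 2: RHS = 6, y in [5, 14]  -> 2 point(s)
  x = 5: RHS = 7, y in [8, 11]  -> 2 point(s)
  x = 10: RHS = 11, y in [7, 12]  -> 2 point(s)
  x = 13: RHS = 9, y in [3, 16]  -> 2 point(s)
  x = 14: RHS = 17, y in [6, 13]  -> 2 point(s)
  x = 16: RHS = 6, y in [5, 14]  -> 2 point(s)
Affine points: 14. Add the point at infinity: total = 15.

#E(F_19) = 15


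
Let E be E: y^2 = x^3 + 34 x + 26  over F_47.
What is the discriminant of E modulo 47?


4 a^3 + 27 b^2 = 4*34^3 + 27*26^2 = 157216 + 18252 = 175468
Delta = -16 * (175468) = -2807488
Delta mod 47 = 10

Delta = 10 (mod 47)


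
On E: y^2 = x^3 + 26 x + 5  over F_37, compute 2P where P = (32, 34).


Doubling: s = (3 x1^2 + a) / (2 y1)
s = (3*32^2 + 26) / (2*34) mod 37 = 14
x3 = s^2 - 2 x1 mod 37 = 14^2 - 2*32 = 21
y3 = s (x1 - x3) - y1 mod 37 = 14 * (32 - 21) - 34 = 9

2P = (21, 9)


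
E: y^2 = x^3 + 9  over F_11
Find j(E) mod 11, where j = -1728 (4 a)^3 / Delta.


Delta = -16(4 a^3 + 27 b^2) mod 11 = 10
-1728 * (4 a)^3 = -1728 * (4*0)^3 mod 11 = 0
j = 0 * 10^(-1) mod 11 = 0

j = 0 (mod 11)


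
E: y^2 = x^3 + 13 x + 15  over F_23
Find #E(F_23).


For each x in F_23, count y with y^2 = x^3 + 13 x + 15 mod 23:
  x = 1: RHS = 6, y in [11, 12]  -> 2 point(s)
  x = 2: RHS = 3, y in [7, 16]  -> 2 point(s)
  x = 3: RHS = 12, y in [9, 14]  -> 2 point(s)
  x = 4: RHS = 16, y in [4, 19]  -> 2 point(s)
  x = 7: RHS = 12, y in [9, 14]  -> 2 point(s)
  x = 10: RHS = 18, y in [8, 15]  -> 2 point(s)
  x = 12: RHS = 13, y in [6, 17]  -> 2 point(s)
  x = 13: RHS = 12, y in [9, 14]  -> 2 point(s)
  x = 16: RHS = 18, y in [8, 15]  -> 2 point(s)
  x = 18: RHS = 9, y in [3, 20]  -> 2 point(s)
  x = 20: RHS = 18, y in [8, 15]  -> 2 point(s)
  x = 21: RHS = 4, y in [2, 21]  -> 2 point(s)
  x = 22: RHS = 1, y in [1, 22]  -> 2 point(s)
Affine points: 26. Add the point at infinity: total = 27.

#E(F_23) = 27


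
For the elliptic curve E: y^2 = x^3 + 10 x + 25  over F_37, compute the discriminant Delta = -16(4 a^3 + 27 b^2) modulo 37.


4 a^3 + 27 b^2 = 4*10^3 + 27*25^2 = 4000 + 16875 = 20875
Delta = -16 * (20875) = -334000
Delta mod 37 = 36

Delta = 36 (mod 37)


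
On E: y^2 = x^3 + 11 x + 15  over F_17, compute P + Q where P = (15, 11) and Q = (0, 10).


P != Q, so use the chord formula.
s = (y2 - y1) / (x2 - x1) = (16) / (2) mod 17 = 8
x3 = s^2 - x1 - x2 mod 17 = 8^2 - 15 - 0 = 15
y3 = s (x1 - x3) - y1 mod 17 = 8 * (15 - 15) - 11 = 6

P + Q = (15, 6)


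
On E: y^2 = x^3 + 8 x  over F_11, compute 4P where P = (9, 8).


k = 4 = 100_2 (binary, LSB first: 001)
Double-and-add from P = (9, 8):
  bit 0 = 0: acc unchanged = O
  bit 1 = 0: acc unchanged = O
  bit 2 = 1: acc = O + (9, 8) = (9, 8)

4P = (9, 8)


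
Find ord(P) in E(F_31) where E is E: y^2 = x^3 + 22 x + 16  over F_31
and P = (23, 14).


Compute successive multiples of P until we hit O:
  1P = (23, 14)
  2P = (17, 23)
  3P = (1, 15)
  4P = (25, 3)
  5P = (21, 6)
  6P = (3, 4)
  7P = (13, 22)
  8P = (13, 9)
  ... (continuing to 15P)
  15P = O

ord(P) = 15


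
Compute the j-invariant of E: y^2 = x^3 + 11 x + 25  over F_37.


Delta = -16(4 a^3 + 27 b^2) mod 37 = 16
-1728 * (4 a)^3 = -1728 * (4*11)^3 mod 37 = 36
j = 36 * 16^(-1) mod 37 = 30

j = 30 (mod 37)


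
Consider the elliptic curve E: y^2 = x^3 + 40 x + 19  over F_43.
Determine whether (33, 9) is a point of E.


Check whether y^2 = x^3 + 40 x + 19 (mod 43) for (x, y) = (33, 9).
LHS: y^2 = 9^2 mod 43 = 38
RHS: x^3 + 40 x + 19 = 33^3 + 40*33 + 19 mod 43 = 38
LHS = RHS

Yes, on the curve


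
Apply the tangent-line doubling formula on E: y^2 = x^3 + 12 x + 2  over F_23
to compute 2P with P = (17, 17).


Doubling: s = (3 x1^2 + a) / (2 y1)
s = (3*17^2 + 12) / (2*17) mod 23 = 13
x3 = s^2 - 2 x1 mod 23 = 13^2 - 2*17 = 20
y3 = s (x1 - x3) - y1 mod 23 = 13 * (17 - 20) - 17 = 13

2P = (20, 13)


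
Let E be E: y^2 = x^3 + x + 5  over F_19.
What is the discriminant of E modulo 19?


4 a^3 + 27 b^2 = 4*1^3 + 27*5^2 = 4 + 675 = 679
Delta = -16 * (679) = -10864
Delta mod 19 = 4

Delta = 4 (mod 19)


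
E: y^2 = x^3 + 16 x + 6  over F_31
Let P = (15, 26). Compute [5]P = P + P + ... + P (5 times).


k = 5 = 101_2 (binary, LSB first: 101)
Double-and-add from P = (15, 26):
  bit 0 = 1: acc = O + (15, 26) = (15, 26)
  bit 1 = 0: acc unchanged = (15, 26)
  bit 2 = 1: acc = (15, 26) + (6, 16) = (12, 29)

5P = (12, 29)


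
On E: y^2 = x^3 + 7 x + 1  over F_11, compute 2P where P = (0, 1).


Doubling: s = (3 x1^2 + a) / (2 y1)
s = (3*0^2 + 7) / (2*1) mod 11 = 9
x3 = s^2 - 2 x1 mod 11 = 9^2 - 2*0 = 4
y3 = s (x1 - x3) - y1 mod 11 = 9 * (0 - 4) - 1 = 7

2P = (4, 7)


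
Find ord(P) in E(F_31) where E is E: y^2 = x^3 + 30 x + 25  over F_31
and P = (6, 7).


Compute successive multiples of P until we hit O:
  1P = (6, 7)
  2P = (20, 10)
  3P = (9, 30)
  4P = (30, 26)
  5P = (3, 7)
  6P = (22, 24)
  7P = (12, 6)
  8P = (7, 19)
  ... (continuing to 17P)
  17P = O

ord(P) = 17


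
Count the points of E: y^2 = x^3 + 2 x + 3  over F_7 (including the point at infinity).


For each x in F_7, count y with y^2 = x^3 + 2 x + 3 mod 7:
  x = 2: RHS = 1, y in [1, 6]  -> 2 point(s)
  x = 3: RHS = 1, y in [1, 6]  -> 2 point(s)
  x = 6: RHS = 0, y in [0]  -> 1 point(s)
Affine points: 5. Add the point at infinity: total = 6.

#E(F_7) = 6


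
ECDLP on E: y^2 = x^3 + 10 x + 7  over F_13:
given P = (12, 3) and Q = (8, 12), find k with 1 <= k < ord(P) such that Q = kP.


Enumerate multiples of P until we hit Q = (8, 12):
  1P = (12, 3)
  2P = (2, 10)
  3P = (3, 5)
  4P = (8, 12)
Match found at i = 4.

k = 4


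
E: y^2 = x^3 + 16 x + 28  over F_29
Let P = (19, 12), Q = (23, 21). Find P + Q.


P != Q, so use the chord formula.
s = (y2 - y1) / (x2 - x1) = (9) / (4) mod 29 = 24
x3 = s^2 - x1 - x2 mod 29 = 24^2 - 19 - 23 = 12
y3 = s (x1 - x3) - y1 mod 29 = 24 * (19 - 12) - 12 = 11

P + Q = (12, 11)


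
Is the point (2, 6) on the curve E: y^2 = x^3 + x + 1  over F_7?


Check whether y^2 = x^3 + 1 x + 1 (mod 7) for (x, y) = (2, 6).
LHS: y^2 = 6^2 mod 7 = 1
RHS: x^3 + 1 x + 1 = 2^3 + 1*2 + 1 mod 7 = 4
LHS != RHS

No, not on the curve


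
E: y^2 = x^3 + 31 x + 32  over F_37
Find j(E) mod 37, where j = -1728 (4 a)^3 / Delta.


Delta = -16(4 a^3 + 27 b^2) mod 37 = 27
-1728 * (4 a)^3 = -1728 * (4*31)^3 mod 37 = 6
j = 6 * 27^(-1) mod 37 = 29

j = 29 (mod 37)


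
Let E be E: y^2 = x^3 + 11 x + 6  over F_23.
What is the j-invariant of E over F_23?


Delta = -16(4 a^3 + 27 b^2) mod 23 = 4
-1728 * (4 a)^3 = -1728 * (4*11)^3 mod 23 = 1
j = 1 * 4^(-1) mod 23 = 6

j = 6 (mod 23)


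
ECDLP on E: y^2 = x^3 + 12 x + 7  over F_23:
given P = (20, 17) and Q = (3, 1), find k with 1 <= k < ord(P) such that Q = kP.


Enumerate multiples of P until we hit Q = (3, 1):
  1P = (20, 17)
  2P = (18, 11)
  3P = (17, 15)
  4P = (12, 19)
  5P = (4, 2)
  6P = (5, 10)
  7P = (2, 19)
  8P = (3, 22)
  9P = (9, 19)
  10P = (10, 0)
  11P = (9, 4)
  12P = (3, 1)
Match found at i = 12.

k = 12


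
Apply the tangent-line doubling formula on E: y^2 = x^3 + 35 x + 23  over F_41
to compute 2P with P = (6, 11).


Doubling: s = (3 x1^2 + a) / (2 y1)
s = (3*6^2 + 35) / (2*11) mod 41 = 27
x3 = s^2 - 2 x1 mod 41 = 27^2 - 2*6 = 20
y3 = s (x1 - x3) - y1 mod 41 = 27 * (6 - 20) - 11 = 21

2P = (20, 21)


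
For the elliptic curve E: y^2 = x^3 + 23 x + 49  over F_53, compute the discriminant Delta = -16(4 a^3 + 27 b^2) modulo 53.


4 a^3 + 27 b^2 = 4*23^3 + 27*49^2 = 48668 + 64827 = 113495
Delta = -16 * (113495) = -1815920
Delta mod 53 = 19

Delta = 19 (mod 53)


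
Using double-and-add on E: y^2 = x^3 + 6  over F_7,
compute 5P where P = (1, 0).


k = 5 = 101_2 (binary, LSB first: 101)
Double-and-add from P = (1, 0):
  bit 0 = 1: acc = O + (1, 0) = (1, 0)
  bit 1 = 0: acc unchanged = (1, 0)
  bit 2 = 1: acc = (1, 0) + O = (1, 0)

5P = (1, 0)


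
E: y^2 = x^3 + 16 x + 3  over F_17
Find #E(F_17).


For each x in F_17, count y with y^2 = x^3 + 16 x + 3 mod 17:
  x = 2: RHS = 9, y in [3, 14]  -> 2 point(s)
  x = 5: RHS = 4, y in [2, 15]  -> 2 point(s)
  x = 6: RHS = 9, y in [3, 14]  -> 2 point(s)
  x = 7: RHS = 16, y in [4, 13]  -> 2 point(s)
  x = 9: RHS = 9, y in [3, 14]  -> 2 point(s)
  x = 12: RHS = 2, y in [6, 11]  -> 2 point(s)
  x = 14: RHS = 13, y in [8, 9]  -> 2 point(s)
Affine points: 14. Add the point at infinity: total = 15.

#E(F_17) = 15


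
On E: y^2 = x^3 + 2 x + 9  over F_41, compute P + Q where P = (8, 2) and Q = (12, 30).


P != Q, so use the chord formula.
s = (y2 - y1) / (x2 - x1) = (28) / (4) mod 41 = 7
x3 = s^2 - x1 - x2 mod 41 = 7^2 - 8 - 12 = 29
y3 = s (x1 - x3) - y1 mod 41 = 7 * (8 - 29) - 2 = 15

P + Q = (29, 15)


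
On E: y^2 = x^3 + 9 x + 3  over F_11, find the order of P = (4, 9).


Compute successive multiples of P until we hit O:
  1P = (4, 9)
  2P = (6, 3)
  3P = (10, 9)
  4P = (8, 2)
  5P = (0, 6)
  6P = (0, 5)
  7P = (8, 9)
  8P = (10, 2)
  ... (continuing to 11P)
  11P = O

ord(P) = 11


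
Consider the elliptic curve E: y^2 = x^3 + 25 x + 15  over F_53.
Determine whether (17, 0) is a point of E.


Check whether y^2 = x^3 + 25 x + 15 (mod 53) for (x, y) = (17, 0).
LHS: y^2 = 0^2 mod 53 = 0
RHS: x^3 + 25 x + 15 = 17^3 + 25*17 + 15 mod 53 = 0
LHS = RHS

Yes, on the curve


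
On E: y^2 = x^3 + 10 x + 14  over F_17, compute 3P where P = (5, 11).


k = 3 = 11_2 (binary, LSB first: 11)
Double-and-add from P = (5, 11):
  bit 0 = 1: acc = O + (5, 11) = (5, 11)
  bit 1 = 1: acc = (5, 11) + (7, 6) = (7, 11)

3P = (7, 11)


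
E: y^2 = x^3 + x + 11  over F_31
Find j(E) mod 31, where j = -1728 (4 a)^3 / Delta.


Delta = -16(4 a^3 + 27 b^2) mod 31 = 23
-1728 * (4 a)^3 = -1728 * (4*1)^3 mod 31 = 16
j = 16 * 23^(-1) mod 31 = 29

j = 29 (mod 31)


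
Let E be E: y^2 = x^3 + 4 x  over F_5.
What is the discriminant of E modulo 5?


4 a^3 + 27 b^2 = 4*4^3 + 27*0^2 = 256 + 0 = 256
Delta = -16 * (256) = -4096
Delta mod 5 = 4

Delta = 4 (mod 5)


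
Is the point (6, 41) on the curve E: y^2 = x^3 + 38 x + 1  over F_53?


Check whether y^2 = x^3 + 38 x + 1 (mod 53) for (x, y) = (6, 41).
LHS: y^2 = 41^2 mod 53 = 38
RHS: x^3 + 38 x + 1 = 6^3 + 38*6 + 1 mod 53 = 21
LHS != RHS

No, not on the curve


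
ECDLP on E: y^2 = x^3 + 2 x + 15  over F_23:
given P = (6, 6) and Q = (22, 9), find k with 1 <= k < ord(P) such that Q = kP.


Enumerate multiples of P until we hit Q = (22, 9):
  1P = (6, 6)
  2P = (19, 9)
  3P = (2, 2)
  4P = (16, 7)
  5P = (4, 8)
  6P = (14, 2)
  7P = (9, 7)
  8P = (3, 18)
  9P = (7, 21)
  10P = (5, 9)
  11P = (21, 16)
  12P = (22, 14)
  13P = (1, 8)
  14P = (18, 8)
  15P = (15, 4)
  16P = (10, 0)
  17P = (15, 19)
  18P = (18, 15)
  19P = (1, 15)
  20P = (22, 9)
Match found at i = 20.

k = 20


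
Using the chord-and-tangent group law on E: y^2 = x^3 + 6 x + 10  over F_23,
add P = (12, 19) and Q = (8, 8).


P != Q, so use the chord formula.
s = (y2 - y1) / (x2 - x1) = (12) / (19) mod 23 = 20
x3 = s^2 - x1 - x2 mod 23 = 20^2 - 12 - 8 = 12
y3 = s (x1 - x3) - y1 mod 23 = 20 * (12 - 12) - 19 = 4

P + Q = (12, 4)


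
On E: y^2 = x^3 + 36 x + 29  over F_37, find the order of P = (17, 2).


Compute successive multiples of P until we hit O:
  1P = (17, 2)
  2P = (24, 18)
  3P = (5, 36)
  4P = (22, 6)
  5P = (9, 34)
  6P = (27, 1)
  7P = (3, 4)
  8P = (14, 24)
  ... (continuing to 30P)
  30P = O

ord(P) = 30


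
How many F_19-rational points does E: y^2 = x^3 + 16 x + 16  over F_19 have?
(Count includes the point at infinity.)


For each x in F_19, count y with y^2 = x^3 + 16 x + 16 mod 19:
  x = 0: RHS = 16, y in [4, 15]  -> 2 point(s)
  x = 4: RHS = 11, y in [7, 12]  -> 2 point(s)
  x = 6: RHS = 5, y in [9, 10]  -> 2 point(s)
  x = 10: RHS = 17, y in [6, 13]  -> 2 point(s)
  x = 12: RHS = 17, y in [6, 13]  -> 2 point(s)
  x = 14: RHS = 1, y in [1, 18]  -> 2 point(s)
  x = 16: RHS = 17, y in [6, 13]  -> 2 point(s)
Affine points: 14. Add the point at infinity: total = 15.

#E(F_19) = 15


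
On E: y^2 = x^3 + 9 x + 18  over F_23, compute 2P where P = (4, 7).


Doubling: s = (3 x1^2 + a) / (2 y1)
s = (3*4^2 + 9) / (2*7) mod 23 = 9
x3 = s^2 - 2 x1 mod 23 = 9^2 - 2*4 = 4
y3 = s (x1 - x3) - y1 mod 23 = 9 * (4 - 4) - 7 = 16

2P = (4, 16)


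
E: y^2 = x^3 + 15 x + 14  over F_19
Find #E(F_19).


For each x in F_19, count y with y^2 = x^3 + 15 x + 14 mod 19:
  x = 1: RHS = 11, y in [7, 12]  -> 2 point(s)
  x = 4: RHS = 5, y in [9, 10]  -> 2 point(s)
  x = 5: RHS = 5, y in [9, 10]  -> 2 point(s)
  x = 6: RHS = 16, y in [4, 15]  -> 2 point(s)
  x = 7: RHS = 6, y in [5, 14]  -> 2 point(s)
  x = 8: RHS = 0, y in [0]  -> 1 point(s)
  x = 9: RHS = 4, y in [2, 17]  -> 2 point(s)
  x = 10: RHS = 5, y in [9, 10]  -> 2 point(s)
  x = 11: RHS = 9, y in [3, 16]  -> 2 point(s)
  x = 14: RHS = 4, y in [2, 17]  -> 2 point(s)
  x = 15: RHS = 4, y in [2, 17]  -> 2 point(s)
  x = 18: RHS = 17, y in [6, 13]  -> 2 point(s)
Affine points: 23. Add the point at infinity: total = 24.

#E(F_19) = 24


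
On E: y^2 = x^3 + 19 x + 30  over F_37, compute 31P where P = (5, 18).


k = 31 = 11111_2 (binary, LSB first: 11111)
Double-and-add from P = (5, 18):
  bit 0 = 1: acc = O + (5, 18) = (5, 18)
  bit 1 = 1: acc = (5, 18) + (20, 23) = (8, 18)
  bit 2 = 1: acc = (8, 18) + (24, 19) = (17, 30)
  bit 3 = 1: acc = (17, 30) + (16, 8) = (7, 5)
  bit 4 = 1: acc = (7, 5) + (21, 12) = (0, 17)

31P = (0, 17)


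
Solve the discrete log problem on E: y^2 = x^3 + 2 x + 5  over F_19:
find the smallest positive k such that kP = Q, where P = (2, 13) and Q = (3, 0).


Enumerate multiples of P until we hit Q = (3, 0):
  1P = (2, 13)
  2P = (0, 10)
  3P = (5, 11)
  4P = (4, 1)
  5P = (11, 3)
  6P = (7, 1)
  7P = (15, 3)
  8P = (9, 7)
  9P = (13, 10)
  10P = (8, 18)
  11P = (6, 9)
  12P = (12, 16)
  13P = (3, 0)
Match found at i = 13.

k = 13


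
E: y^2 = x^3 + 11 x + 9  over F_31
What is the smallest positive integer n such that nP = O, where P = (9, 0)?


Compute successive multiples of P until we hit O:
  1P = (9, 0)
  2P = O

ord(P) = 2


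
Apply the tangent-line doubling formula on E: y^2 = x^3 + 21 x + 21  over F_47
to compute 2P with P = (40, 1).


Doubling: s = (3 x1^2 + a) / (2 y1)
s = (3*40^2 + 21) / (2*1) mod 47 = 37
x3 = s^2 - 2 x1 mod 47 = 37^2 - 2*40 = 20
y3 = s (x1 - x3) - y1 mod 47 = 37 * (40 - 20) - 1 = 34

2P = (20, 34)


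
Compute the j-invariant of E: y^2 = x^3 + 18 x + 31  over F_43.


Delta = -16(4 a^3 + 27 b^2) mod 43 = 5
-1728 * (4 a)^3 = -1728 * (4*18)^3 mod 43 = 22
j = 22 * 5^(-1) mod 43 = 13

j = 13 (mod 43)


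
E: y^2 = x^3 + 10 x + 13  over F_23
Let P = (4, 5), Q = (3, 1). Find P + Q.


P != Q, so use the chord formula.
s = (y2 - y1) / (x2 - x1) = (19) / (22) mod 23 = 4
x3 = s^2 - x1 - x2 mod 23 = 4^2 - 4 - 3 = 9
y3 = s (x1 - x3) - y1 mod 23 = 4 * (4 - 9) - 5 = 21

P + Q = (9, 21)


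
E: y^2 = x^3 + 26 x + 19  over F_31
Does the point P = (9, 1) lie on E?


Check whether y^2 = x^3 + 26 x + 19 (mod 31) for (x, y) = (9, 1).
LHS: y^2 = 1^2 mod 31 = 1
RHS: x^3 + 26 x + 19 = 9^3 + 26*9 + 19 mod 31 = 21
LHS != RHS

No, not on the curve


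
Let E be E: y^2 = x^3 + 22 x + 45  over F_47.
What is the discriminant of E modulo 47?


4 a^3 + 27 b^2 = 4*22^3 + 27*45^2 = 42592 + 54675 = 97267
Delta = -16 * (97267) = -1556272
Delta mod 47 = 39

Delta = 39 (mod 47)


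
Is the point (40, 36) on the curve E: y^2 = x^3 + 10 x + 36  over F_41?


Check whether y^2 = x^3 + 10 x + 36 (mod 41) for (x, y) = (40, 36).
LHS: y^2 = 36^2 mod 41 = 25
RHS: x^3 + 10 x + 36 = 40^3 + 10*40 + 36 mod 41 = 25
LHS = RHS

Yes, on the curve


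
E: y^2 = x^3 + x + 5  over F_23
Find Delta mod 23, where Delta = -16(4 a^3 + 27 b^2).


4 a^3 + 27 b^2 = 4*1^3 + 27*5^2 = 4 + 675 = 679
Delta = -16 * (679) = -10864
Delta mod 23 = 15

Delta = 15 (mod 23)


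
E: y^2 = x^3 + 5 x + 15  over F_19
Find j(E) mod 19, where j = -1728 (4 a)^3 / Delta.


Delta = -16(4 a^3 + 27 b^2) mod 19 = 3
-1728 * (4 a)^3 = -1728 * (4*5)^3 mod 19 = 1
j = 1 * 3^(-1) mod 19 = 13

j = 13 (mod 19)


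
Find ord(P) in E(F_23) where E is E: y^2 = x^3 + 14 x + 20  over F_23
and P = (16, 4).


Compute successive multiples of P until we hit O:
  1P = (16, 4)
  2P = (14, 19)
  3P = (9, 1)
  4P = (1, 9)
  5P = (1, 14)
  6P = (9, 22)
  7P = (14, 4)
  8P = (16, 19)
  ... (continuing to 9P)
  9P = O

ord(P) = 9


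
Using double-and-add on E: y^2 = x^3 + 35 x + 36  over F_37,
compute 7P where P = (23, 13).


k = 7 = 111_2 (binary, LSB first: 111)
Double-and-add from P = (23, 13):
  bit 0 = 1: acc = O + (23, 13) = (23, 13)
  bit 1 = 1: acc = (23, 13) + (2, 22) = (22, 13)
  bit 2 = 1: acc = (22, 13) + (29, 24) = (30, 22)

7P = (30, 22)


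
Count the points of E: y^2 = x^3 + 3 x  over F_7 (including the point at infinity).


For each x in F_7, count y with y^2 = x^3 + 3 x + 0 mod 7:
  x = 0: RHS = 0, y in [0]  -> 1 point(s)
  x = 1: RHS = 4, y in [2, 5]  -> 2 point(s)
  x = 2: RHS = 0, y in [0]  -> 1 point(s)
  x = 3: RHS = 1, y in [1, 6]  -> 2 point(s)
  x = 5: RHS = 0, y in [0]  -> 1 point(s)
Affine points: 7. Add the point at infinity: total = 8.

#E(F_7) = 8


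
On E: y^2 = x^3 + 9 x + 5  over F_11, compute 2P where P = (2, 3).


Doubling: s = (3 x1^2 + a) / (2 y1)
s = (3*2^2 + 9) / (2*3) mod 11 = 9
x3 = s^2 - 2 x1 mod 11 = 9^2 - 2*2 = 0
y3 = s (x1 - x3) - y1 mod 11 = 9 * (2 - 0) - 3 = 4

2P = (0, 4)


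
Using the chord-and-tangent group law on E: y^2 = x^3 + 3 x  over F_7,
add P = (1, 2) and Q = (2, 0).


P != Q, so use the chord formula.
s = (y2 - y1) / (x2 - x1) = (5) / (1) mod 7 = 5
x3 = s^2 - x1 - x2 mod 7 = 5^2 - 1 - 2 = 1
y3 = s (x1 - x3) - y1 mod 7 = 5 * (1 - 1) - 2 = 5

P + Q = (1, 5)


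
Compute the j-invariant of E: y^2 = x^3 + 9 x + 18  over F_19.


Delta = -16(4 a^3 + 27 b^2) mod 19 = 13
-1728 * (4 a)^3 = -1728 * (4*9)^3 mod 19 = 11
j = 11 * 13^(-1) mod 19 = 14

j = 14 (mod 19)


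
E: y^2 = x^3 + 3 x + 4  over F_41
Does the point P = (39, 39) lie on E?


Check whether y^2 = x^3 + 3 x + 4 (mod 41) for (x, y) = (39, 39).
LHS: y^2 = 39^2 mod 41 = 4
RHS: x^3 + 3 x + 4 = 39^3 + 3*39 + 4 mod 41 = 31
LHS != RHS

No, not on the curve


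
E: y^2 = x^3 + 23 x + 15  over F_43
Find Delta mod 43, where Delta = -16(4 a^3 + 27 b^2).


4 a^3 + 27 b^2 = 4*23^3 + 27*15^2 = 48668 + 6075 = 54743
Delta = -16 * (54743) = -875888
Delta mod 43 = 22

Delta = 22 (mod 43)


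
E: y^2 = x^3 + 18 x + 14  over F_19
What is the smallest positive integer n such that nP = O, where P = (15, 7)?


Compute successive multiples of P until we hit O:
  1P = (15, 7)
  2P = (12, 18)
  3P = (16, 3)
  4P = (4, 6)
  5P = (11, 2)
  6P = (10, 4)
  7P = (5, 18)
  8P = (8, 10)
  ... (continuing to 20P)
  20P = O

ord(P) = 20


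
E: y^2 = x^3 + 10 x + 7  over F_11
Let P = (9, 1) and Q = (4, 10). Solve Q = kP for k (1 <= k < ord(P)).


Enumerate multiples of P until we hit Q = (4, 10):
  1P = (9, 1)
  2P = (4, 10)
Match found at i = 2.

k = 2


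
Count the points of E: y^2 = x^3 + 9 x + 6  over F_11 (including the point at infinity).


For each x in F_11, count y with y^2 = x^3 + 9 x + 6 mod 11:
  x = 1: RHS = 5, y in [4, 7]  -> 2 point(s)
  x = 3: RHS = 5, y in [4, 7]  -> 2 point(s)
  x = 5: RHS = 0, y in [0]  -> 1 point(s)
  x = 6: RHS = 1, y in [1, 10]  -> 2 point(s)
  x = 7: RHS = 5, y in [4, 7]  -> 2 point(s)
Affine points: 9. Add the point at infinity: total = 10.

#E(F_11) = 10


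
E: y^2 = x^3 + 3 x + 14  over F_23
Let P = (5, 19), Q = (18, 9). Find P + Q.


P != Q, so use the chord formula.
s = (y2 - y1) / (x2 - x1) = (13) / (13) mod 23 = 1
x3 = s^2 - x1 - x2 mod 23 = 1^2 - 5 - 18 = 1
y3 = s (x1 - x3) - y1 mod 23 = 1 * (5 - 1) - 19 = 8

P + Q = (1, 8)


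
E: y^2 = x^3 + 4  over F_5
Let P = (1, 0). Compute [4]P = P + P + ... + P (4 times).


k = 4 = 100_2 (binary, LSB first: 001)
Double-and-add from P = (1, 0):
  bit 0 = 0: acc unchanged = O
  bit 1 = 0: acc unchanged = O
  bit 2 = 1: acc = O + O = O

4P = O


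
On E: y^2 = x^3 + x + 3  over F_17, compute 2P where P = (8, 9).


Doubling: s = (3 x1^2 + a) / (2 y1)
s = (3*8^2 + 1) / (2*9) mod 17 = 6
x3 = s^2 - 2 x1 mod 17 = 6^2 - 2*8 = 3
y3 = s (x1 - x3) - y1 mod 17 = 6 * (8 - 3) - 9 = 4

2P = (3, 4)


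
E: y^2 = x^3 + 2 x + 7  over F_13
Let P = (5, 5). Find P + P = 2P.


Doubling: s = (3 x1^2 + a) / (2 y1)
s = (3*5^2 + 2) / (2*5) mod 13 = 9
x3 = s^2 - 2 x1 mod 13 = 9^2 - 2*5 = 6
y3 = s (x1 - x3) - y1 mod 13 = 9 * (5 - 6) - 5 = 12

2P = (6, 12)


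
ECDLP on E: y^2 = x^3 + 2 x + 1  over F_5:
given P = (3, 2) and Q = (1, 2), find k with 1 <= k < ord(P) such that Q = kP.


Enumerate multiples of P until we hit Q = (1, 2):
  1P = (3, 2)
  2P = (0, 1)
  3P = (1, 2)
Match found at i = 3.

k = 3


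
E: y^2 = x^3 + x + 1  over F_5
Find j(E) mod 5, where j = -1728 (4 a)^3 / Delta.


Delta = -16(4 a^3 + 27 b^2) mod 5 = 4
-1728 * (4 a)^3 = -1728 * (4*1)^3 mod 5 = 3
j = 3 * 4^(-1) mod 5 = 2

j = 2 (mod 5)


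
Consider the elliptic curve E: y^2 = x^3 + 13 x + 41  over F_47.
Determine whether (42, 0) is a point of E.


Check whether y^2 = x^3 + 13 x + 41 (mod 47) for (x, y) = (42, 0).
LHS: y^2 = 0^2 mod 47 = 0
RHS: x^3 + 13 x + 41 = 42^3 + 13*42 + 41 mod 47 = 39
LHS != RHS

No, not on the curve


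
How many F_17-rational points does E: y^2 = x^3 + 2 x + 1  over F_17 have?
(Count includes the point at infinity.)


For each x in F_17, count y with y^2 = x^3 + 2 x + 1 mod 17:
  x = 0: RHS = 1, y in [1, 16]  -> 2 point(s)
  x = 1: RHS = 4, y in [2, 15]  -> 2 point(s)
  x = 2: RHS = 13, y in [8, 9]  -> 2 point(s)
  x = 3: RHS = 0, y in [0]  -> 1 point(s)
  x = 5: RHS = 0, y in [0]  -> 1 point(s)
  x = 6: RHS = 8, y in [5, 12]  -> 2 point(s)
  x = 7: RHS = 1, y in [1, 16]  -> 2 point(s)
  x = 8: RHS = 2, y in [6, 11]  -> 2 point(s)
  x = 9: RHS = 0, y in [0]  -> 1 point(s)
  x = 10: RHS = 1, y in [1, 16]  -> 2 point(s)
  x = 12: RHS = 2, y in [6, 11]  -> 2 point(s)
  x = 14: RHS = 2, y in [6, 11]  -> 2 point(s)
  x = 16: RHS = 15, y in [7, 10]  -> 2 point(s)
Affine points: 23. Add the point at infinity: total = 24.

#E(F_17) = 24


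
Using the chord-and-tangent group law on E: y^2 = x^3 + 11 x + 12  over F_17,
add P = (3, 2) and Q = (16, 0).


P != Q, so use the chord formula.
s = (y2 - y1) / (x2 - x1) = (15) / (13) mod 17 = 9
x3 = s^2 - x1 - x2 mod 17 = 9^2 - 3 - 16 = 11
y3 = s (x1 - x3) - y1 mod 17 = 9 * (3 - 11) - 2 = 11

P + Q = (11, 11)


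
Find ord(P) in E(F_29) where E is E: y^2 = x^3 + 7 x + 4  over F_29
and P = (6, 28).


Compute successive multiples of P until we hit O:
  1P = (6, 28)
  2P = (10, 28)
  3P = (13, 1)
  4P = (16, 23)
  5P = (0, 27)
  6P = (19, 23)
  7P = (28, 5)
  8P = (20, 13)
  ... (continuing to 35P)
  35P = O

ord(P) = 35


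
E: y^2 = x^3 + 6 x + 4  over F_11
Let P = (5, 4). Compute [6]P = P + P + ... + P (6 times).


k = 6 = 110_2 (binary, LSB first: 011)
Double-and-add from P = (5, 4):
  bit 0 = 0: acc unchanged = O
  bit 1 = 1: acc = O + (4, 2) = (4, 2)
  bit 2 = 1: acc = (4, 2) + (1, 0) = (4, 9)

6P = (4, 9)
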